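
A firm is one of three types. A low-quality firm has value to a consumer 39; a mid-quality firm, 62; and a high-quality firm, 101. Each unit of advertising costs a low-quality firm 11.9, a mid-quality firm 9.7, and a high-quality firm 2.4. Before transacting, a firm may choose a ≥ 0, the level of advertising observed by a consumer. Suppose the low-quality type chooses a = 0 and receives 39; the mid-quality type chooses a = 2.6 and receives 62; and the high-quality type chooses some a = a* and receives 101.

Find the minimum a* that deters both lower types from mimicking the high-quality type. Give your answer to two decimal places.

Low-quality type (on-path payoff 39) won't mimic when 39 ≥ 101 − 11.9·a*, i.e. a* ≥ 5.21.
Mid-quality type (on-path payoff 62 − 9.7×2.6 = 36.78) won't mimic when 36.78 ≥ 101 − 9.7·a*, i.e. a* ≥ 6.62.
Both must hold, so a* = max(5.21, 6.62) = 6.62. The mid-quality type's constraint binds.

6.62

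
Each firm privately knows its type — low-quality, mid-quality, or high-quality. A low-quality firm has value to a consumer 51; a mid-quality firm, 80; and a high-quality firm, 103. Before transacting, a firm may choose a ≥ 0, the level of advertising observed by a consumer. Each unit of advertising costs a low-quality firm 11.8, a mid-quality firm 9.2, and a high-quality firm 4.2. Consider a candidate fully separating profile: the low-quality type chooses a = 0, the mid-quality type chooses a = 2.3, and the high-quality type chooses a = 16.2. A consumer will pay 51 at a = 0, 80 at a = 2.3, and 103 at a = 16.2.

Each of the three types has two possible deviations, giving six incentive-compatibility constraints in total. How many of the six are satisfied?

3

Low-quality (own payoff 51): to a=2.3 gives 80 − 11.8×2.3 = 52.86 → profitable ✗; to a=16.2 gives 103 − 11.8×16.2 = -88.16 → no gain ✓.
Mid-quality (own payoff 80 − 9.2×2.3 = 58.84): to a=0 gives 51 → no gain ✓; to a=16.2 gives 103 − 9.2×16.2 = -46.04 → no gain ✓.
High-quality (own payoff 103 − 4.2×16.2 = 34.96): to a=0 gives 51 → profitable ✗; to a=2.3 gives 80 − 4.2×2.3 = 70.34 → profitable ✗.
3 of the 6 constraints hold; not an equilibrium.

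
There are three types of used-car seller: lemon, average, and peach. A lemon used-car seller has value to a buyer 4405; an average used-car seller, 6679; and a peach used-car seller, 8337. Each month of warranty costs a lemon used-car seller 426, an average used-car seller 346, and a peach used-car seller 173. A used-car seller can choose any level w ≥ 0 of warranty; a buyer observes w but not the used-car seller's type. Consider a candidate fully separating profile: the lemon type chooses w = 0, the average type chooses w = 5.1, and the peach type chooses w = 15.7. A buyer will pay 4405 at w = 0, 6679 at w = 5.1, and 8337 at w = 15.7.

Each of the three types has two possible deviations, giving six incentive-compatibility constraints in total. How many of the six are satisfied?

Average (own payoff 6679 − 346×5.1 = 4914.4): to w=0 gives 4405 → no gain ✓; to w=15.7 gives 8337 − 346×15.7 = 2904.8 → no gain ✓.
Lemon (own payoff 4405): to w=5.1 gives 6679 − 426×5.1 = 4506.4 → profitable ✗; to w=15.7 gives 8337 − 426×15.7 = 1648.8 → no gain ✓.
Peach (own payoff 8337 − 173×15.7 = 5620.9): to w=0 gives 4405 → no gain ✓; to w=5.1 gives 6679 − 173×5.1 = 5796.7 → profitable ✗.
4 of the 6 constraints hold; not an equilibrium.

4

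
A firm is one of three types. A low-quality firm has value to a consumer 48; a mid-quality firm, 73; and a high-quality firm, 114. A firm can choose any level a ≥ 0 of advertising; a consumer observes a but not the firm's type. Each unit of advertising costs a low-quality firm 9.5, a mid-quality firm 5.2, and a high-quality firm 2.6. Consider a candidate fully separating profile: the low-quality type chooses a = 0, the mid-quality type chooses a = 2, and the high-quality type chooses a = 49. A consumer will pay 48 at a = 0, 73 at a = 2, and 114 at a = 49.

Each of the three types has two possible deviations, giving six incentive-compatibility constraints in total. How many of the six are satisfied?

High-quality (own payoff 114 − 2.6×49 = -13.4): to a=0 gives 48 → profitable ✗; to a=2 gives 73 − 2.6×2 = 67.8 → profitable ✗.
Mid-quality (own payoff 73 − 5.2×2 = 62.6): to a=0 gives 48 → no gain ✓; to a=49 gives 114 − 5.2×49 = -140.8 → no gain ✓.
Low-quality (own payoff 48): to a=2 gives 73 − 9.5×2 = 54 → profitable ✗; to a=49 gives 114 − 9.5×49 = -351.5 → no gain ✓.
3 of the 6 constraints hold; not an equilibrium.

3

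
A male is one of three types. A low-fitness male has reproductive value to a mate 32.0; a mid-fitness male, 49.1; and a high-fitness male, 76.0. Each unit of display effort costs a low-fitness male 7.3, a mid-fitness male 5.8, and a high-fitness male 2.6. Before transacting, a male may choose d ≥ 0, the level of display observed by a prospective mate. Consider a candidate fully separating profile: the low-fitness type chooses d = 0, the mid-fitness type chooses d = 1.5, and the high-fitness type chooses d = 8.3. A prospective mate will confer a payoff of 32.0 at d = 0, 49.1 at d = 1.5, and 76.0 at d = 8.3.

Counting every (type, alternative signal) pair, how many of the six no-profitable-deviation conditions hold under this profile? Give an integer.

5

Low-fitness (own payoff 32.0): to d=1.5 gives 49.1 − 7.3×1.5 = 38.15 → profitable ✗; to d=8.3 gives 76.0 − 7.3×8.3 = 15.41 → no gain ✓.
Mid-fitness (own payoff 49.1 − 5.8×1.5 = 40.4): to d=0 gives 32.0 → no gain ✓; to d=8.3 gives 76.0 − 5.8×8.3 = 27.86 → no gain ✓.
High-fitness (own payoff 76.0 − 2.6×8.3 = 54.42): to d=0 gives 32.0 → no gain ✓; to d=1.5 gives 49.1 − 2.6×1.5 = 45.2 → no gain ✓.
5 of the 6 constraints hold; not an equilibrium.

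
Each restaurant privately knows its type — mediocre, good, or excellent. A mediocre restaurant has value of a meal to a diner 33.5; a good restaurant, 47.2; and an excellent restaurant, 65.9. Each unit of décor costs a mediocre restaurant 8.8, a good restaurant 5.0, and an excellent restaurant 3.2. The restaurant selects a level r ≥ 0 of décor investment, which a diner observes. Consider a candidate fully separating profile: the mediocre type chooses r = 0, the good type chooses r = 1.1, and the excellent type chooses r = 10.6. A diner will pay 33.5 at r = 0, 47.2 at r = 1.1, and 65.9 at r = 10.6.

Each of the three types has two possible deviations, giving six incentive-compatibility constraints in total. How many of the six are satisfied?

Excellent (own payoff 65.9 − 3.2×10.6 = 31.98): to r=0 gives 33.5 → profitable ✗; to r=1.1 gives 47.2 − 3.2×1.1 = 43.68 → profitable ✗.
Mediocre (own payoff 33.5): to r=1.1 gives 47.2 − 8.8×1.1 = 37.52 → profitable ✗; to r=10.6 gives 65.9 − 8.8×10.6 = -27.38 → no gain ✓.
Good (own payoff 47.2 − 5.0×1.1 = 41.7): to r=0 gives 33.5 → no gain ✓; to r=10.6 gives 65.9 − 5.0×10.6 = 12.9 → no gain ✓.
3 of the 6 constraints hold; not an equilibrium.

3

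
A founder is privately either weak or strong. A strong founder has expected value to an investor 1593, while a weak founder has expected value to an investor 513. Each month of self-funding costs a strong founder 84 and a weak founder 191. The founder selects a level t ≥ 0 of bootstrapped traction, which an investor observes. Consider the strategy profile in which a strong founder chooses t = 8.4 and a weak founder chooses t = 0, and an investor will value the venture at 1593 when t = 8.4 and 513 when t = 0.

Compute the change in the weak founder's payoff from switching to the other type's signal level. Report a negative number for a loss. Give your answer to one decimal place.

-524.4

Playing t = 0 the weak founder receives 513.
Deviating to t = 8.4 brings payment 1593 at cost 191 × 8.4 = 1604.4, netting -11.4.
Gain from deviating: -11.4 − 513 = -524.4.
The gain is negative, so the weak type's incentive-compatibility constraint is satisfied.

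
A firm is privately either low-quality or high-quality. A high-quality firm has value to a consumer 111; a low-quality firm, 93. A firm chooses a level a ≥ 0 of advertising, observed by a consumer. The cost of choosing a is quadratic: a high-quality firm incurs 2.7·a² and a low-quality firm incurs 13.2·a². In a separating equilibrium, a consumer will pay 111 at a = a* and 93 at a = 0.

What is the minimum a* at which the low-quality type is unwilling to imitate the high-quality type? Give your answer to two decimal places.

1.17

The low-quality type at a = 0 receives 93; imitating at a* yields 111 − 13.2·a*².
Indifference: 93 = 111 − 13.2·a*², so a*² = (111 − 93) / 13.2 ≈ 1.3636.
a* = √1.3636 ≈ 1.17.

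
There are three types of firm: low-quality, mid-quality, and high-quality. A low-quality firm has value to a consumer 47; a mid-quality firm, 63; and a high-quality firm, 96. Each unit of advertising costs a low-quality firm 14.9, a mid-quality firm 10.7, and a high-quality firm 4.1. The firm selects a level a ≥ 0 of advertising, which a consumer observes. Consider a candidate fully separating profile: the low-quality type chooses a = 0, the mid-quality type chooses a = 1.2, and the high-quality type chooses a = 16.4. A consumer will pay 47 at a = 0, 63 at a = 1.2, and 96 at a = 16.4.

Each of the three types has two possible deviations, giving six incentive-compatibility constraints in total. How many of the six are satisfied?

4

Mid-quality (own payoff 63 − 10.7×1.2 = 50.16): to a=0 gives 47 → no gain ✓; to a=16.4 gives 96 − 10.7×16.4 = -79.48 → no gain ✓.
High-quality (own payoff 96 − 4.1×16.4 = 28.76): to a=0 gives 47 → profitable ✗; to a=1.2 gives 63 − 4.1×1.2 = 58.08 → profitable ✗.
Low-quality (own payoff 47): to a=1.2 gives 63 − 14.9×1.2 = 45.12 → no gain ✓; to a=16.4 gives 96 − 14.9×16.4 = -148.36 → no gain ✓.
4 of the 6 constraints hold; not an equilibrium.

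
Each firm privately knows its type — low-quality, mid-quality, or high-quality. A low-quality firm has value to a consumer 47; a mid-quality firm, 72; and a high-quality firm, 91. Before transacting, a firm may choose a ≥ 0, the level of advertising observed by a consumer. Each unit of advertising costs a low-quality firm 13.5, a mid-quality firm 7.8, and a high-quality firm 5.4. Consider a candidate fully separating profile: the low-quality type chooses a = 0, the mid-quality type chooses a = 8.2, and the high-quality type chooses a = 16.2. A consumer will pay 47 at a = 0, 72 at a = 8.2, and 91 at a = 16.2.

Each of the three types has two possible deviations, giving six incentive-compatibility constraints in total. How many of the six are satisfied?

Mid-quality (own payoff 72 − 7.8×8.2 = 8.04): to a=0 gives 47 → profitable ✗; to a=16.2 gives 91 − 7.8×16.2 = -35.36 → no gain ✓.
Low-quality (own payoff 47): to a=8.2 gives 72 − 13.5×8.2 = -38.7 → no gain ✓; to a=16.2 gives 91 − 13.5×16.2 = -127.7 → no gain ✓.
High-quality (own payoff 91 − 5.4×16.2 = 3.52): to a=0 gives 47 → profitable ✗; to a=8.2 gives 72 − 5.4×8.2 = 27.72 → profitable ✗.
3 of the 6 constraints hold; not an equilibrium.

3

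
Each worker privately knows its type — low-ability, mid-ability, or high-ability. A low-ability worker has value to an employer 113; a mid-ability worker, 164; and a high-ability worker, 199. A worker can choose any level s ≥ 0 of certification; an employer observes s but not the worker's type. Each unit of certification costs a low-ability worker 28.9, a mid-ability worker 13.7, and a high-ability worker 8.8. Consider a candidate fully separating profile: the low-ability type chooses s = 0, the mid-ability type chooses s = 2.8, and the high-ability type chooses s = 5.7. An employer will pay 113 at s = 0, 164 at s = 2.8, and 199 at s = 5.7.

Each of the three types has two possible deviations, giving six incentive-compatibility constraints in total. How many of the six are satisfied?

6

High-ability (own payoff 199 − 8.8×5.7 = 148.84): to s=0 gives 113 → no gain ✓; to s=2.8 gives 164 − 8.8×2.8 = 139.36 → no gain ✓.
Mid-ability (own payoff 164 − 13.7×2.8 = 125.64): to s=0 gives 113 → no gain ✓; to s=5.7 gives 199 − 13.7×5.7 = 120.91 → no gain ✓.
Low-ability (own payoff 113): to s=2.8 gives 164 − 28.9×2.8 = 83.08 → no gain ✓; to s=5.7 gives 199 − 28.9×5.7 = 34.27 → no gain ✓.
6 of the 6 constraints hold; this profile is a separating equilibrium.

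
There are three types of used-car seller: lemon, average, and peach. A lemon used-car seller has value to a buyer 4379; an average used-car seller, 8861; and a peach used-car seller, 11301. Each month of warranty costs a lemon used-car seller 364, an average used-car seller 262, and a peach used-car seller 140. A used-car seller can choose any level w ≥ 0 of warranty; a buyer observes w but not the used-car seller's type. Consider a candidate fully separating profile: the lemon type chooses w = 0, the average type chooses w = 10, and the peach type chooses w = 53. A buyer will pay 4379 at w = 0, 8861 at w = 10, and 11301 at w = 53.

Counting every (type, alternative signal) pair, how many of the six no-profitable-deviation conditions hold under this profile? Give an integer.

Lemon (own payoff 4379): to w=10 gives 8861 − 364×10 = 5221 → profitable ✗; to w=53 gives 11301 − 364×53 = -7991 → no gain ✓.
Peach (own payoff 11301 − 140×53 = 3881): to w=0 gives 4379 → profitable ✗; to w=10 gives 8861 − 140×10 = 7461 → profitable ✗.
Average (own payoff 8861 − 262×10 = 6241): to w=0 gives 4379 → no gain ✓; to w=53 gives 11301 − 262×53 = -2585 → no gain ✓.
3 of the 6 constraints hold; not an equilibrium.

3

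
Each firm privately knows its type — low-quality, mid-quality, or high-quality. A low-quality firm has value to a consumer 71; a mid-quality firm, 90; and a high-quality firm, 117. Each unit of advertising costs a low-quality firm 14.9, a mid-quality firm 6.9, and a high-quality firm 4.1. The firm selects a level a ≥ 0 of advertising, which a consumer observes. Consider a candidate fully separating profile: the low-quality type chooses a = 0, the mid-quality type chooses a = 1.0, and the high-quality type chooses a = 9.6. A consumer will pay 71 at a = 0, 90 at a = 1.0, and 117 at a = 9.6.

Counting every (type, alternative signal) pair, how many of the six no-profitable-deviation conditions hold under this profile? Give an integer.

4

High-quality (own payoff 117 − 4.1×9.6 = 77.64): to a=0 gives 71 → no gain ✓; to a=1.0 gives 90 − 4.1×1.0 = 85.9 → profitable ✗.
Low-quality (own payoff 71): to a=1.0 gives 90 − 14.9×1.0 = 75.1 → profitable ✗; to a=9.6 gives 117 − 14.9×9.6 = -26.04 → no gain ✓.
Mid-quality (own payoff 90 − 6.9×1.0 = 83.1): to a=0 gives 71 → no gain ✓; to a=9.6 gives 117 − 6.9×9.6 = 50.76 → no gain ✓.
4 of the 6 constraints hold; not an equilibrium.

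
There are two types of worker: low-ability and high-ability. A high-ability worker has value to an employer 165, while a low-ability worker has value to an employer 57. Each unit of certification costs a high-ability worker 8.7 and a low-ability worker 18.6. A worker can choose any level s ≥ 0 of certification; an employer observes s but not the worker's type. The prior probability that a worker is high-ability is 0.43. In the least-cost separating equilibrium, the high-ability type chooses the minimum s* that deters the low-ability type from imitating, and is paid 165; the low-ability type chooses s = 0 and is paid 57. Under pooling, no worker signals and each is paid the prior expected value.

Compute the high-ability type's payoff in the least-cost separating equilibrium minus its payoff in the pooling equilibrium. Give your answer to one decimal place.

11.0

Least-cost separating signal: s* solves 57 = 165 − 18.6·s*, so s* = (165 − 57)/18.6 ≈ 5.8065.
High-ability type's separating payoff: 165 − 8.7 × s* = 165 − 8.7 × (165 − 57)/18.6 = 165 − 939.6/18.6 ≈ 114.484.
Pooling payoff: 0.43 × 165 + 0.57 × 57 = 103.44.
Difference: 114.484 − 103.44 = 11.044, i.e. 11.0 to one decimal place.
The high-ability type prefers to separate.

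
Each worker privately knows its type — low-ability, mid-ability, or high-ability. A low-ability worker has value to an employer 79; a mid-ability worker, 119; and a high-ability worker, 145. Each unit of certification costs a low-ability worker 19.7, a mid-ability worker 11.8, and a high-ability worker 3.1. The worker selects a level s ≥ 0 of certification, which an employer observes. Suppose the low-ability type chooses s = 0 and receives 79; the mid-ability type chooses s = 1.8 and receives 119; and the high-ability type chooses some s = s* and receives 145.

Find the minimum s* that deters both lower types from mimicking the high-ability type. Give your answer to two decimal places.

4.00

Low-ability type (on-path payoff 79) won't mimic when 79 ≥ 145 − 19.7·s*, i.e. s* ≥ 3.35.
Mid-ability type (on-path payoff 119 − 11.8×1.8 = 97.76) won't mimic when 97.76 ≥ 145 − 11.8·s*, i.e. s* ≥ 4.00.
Both must hold, so s* = max(3.35, 4.00) = 4.00. The mid-ability type's constraint binds.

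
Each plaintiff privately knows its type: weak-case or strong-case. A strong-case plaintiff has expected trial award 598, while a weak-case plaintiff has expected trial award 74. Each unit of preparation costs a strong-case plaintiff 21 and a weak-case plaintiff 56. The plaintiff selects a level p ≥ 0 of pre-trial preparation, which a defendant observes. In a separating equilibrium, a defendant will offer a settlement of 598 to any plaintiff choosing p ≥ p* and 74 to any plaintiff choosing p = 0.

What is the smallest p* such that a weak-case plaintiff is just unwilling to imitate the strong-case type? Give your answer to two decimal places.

A weak-case plaintiff choosing p = 0 receives 74.
Imitating at p* instead would pay 598 at cost 56·p*, netting 598 − 56·p*.
Indifference: 74 = 598 − 56·p*, so p* = (598 − 74) / 56 ≈ 9.36.
At p* the weak-case type's incentive constraint just binds; the strong-case type strictly prefers p* since its per-unit cost is lower.

9.36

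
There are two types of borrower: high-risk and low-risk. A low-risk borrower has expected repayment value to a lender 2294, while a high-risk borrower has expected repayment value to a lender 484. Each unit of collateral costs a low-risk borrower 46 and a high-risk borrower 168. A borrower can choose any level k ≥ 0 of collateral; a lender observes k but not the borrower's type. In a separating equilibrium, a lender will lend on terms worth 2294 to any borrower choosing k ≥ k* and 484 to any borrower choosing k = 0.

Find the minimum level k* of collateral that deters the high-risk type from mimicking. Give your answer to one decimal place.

10.8

A high-risk borrower choosing k = 0 receives 484.
Imitating at k* instead would pay 2294 at cost 168·k*, netting 2294 − 168·k*.
Indifference: 484 = 2294 − 168·k*, so k* = (2294 − 484) / 168 ≈ 10.8.
At k* the high-risk type's incentive constraint just binds; the low-risk type strictly prefers k* since its per-unit cost is lower.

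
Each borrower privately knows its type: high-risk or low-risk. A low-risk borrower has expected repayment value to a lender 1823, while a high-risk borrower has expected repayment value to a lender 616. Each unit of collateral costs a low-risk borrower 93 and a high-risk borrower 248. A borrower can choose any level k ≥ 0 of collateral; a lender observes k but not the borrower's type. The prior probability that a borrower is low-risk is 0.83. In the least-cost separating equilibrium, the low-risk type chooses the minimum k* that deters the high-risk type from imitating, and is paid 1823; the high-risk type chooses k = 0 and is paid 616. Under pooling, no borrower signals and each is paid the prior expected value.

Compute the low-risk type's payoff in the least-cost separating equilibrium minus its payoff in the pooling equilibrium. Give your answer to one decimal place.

-247.4

Least-cost separating signal: k* solves 616 = 1823 − 248·k*, so k* = (1823 − 616)/248 ≈ 4.8669.
Low-risk type's separating payoff: 1823 − 93 × k* = 1823 − 93 × (1823 − 616)/248 = 1823 − 112251/248 = 1370.375.
Pooling payoff: 0.83 × 1823 + 0.17 × 616 = 1617.81.
Difference: 1370.375 − 1617.81 = -247.435, i.e. -247.4 to one decimal place.
The low-risk type would prefer the pooling outcome.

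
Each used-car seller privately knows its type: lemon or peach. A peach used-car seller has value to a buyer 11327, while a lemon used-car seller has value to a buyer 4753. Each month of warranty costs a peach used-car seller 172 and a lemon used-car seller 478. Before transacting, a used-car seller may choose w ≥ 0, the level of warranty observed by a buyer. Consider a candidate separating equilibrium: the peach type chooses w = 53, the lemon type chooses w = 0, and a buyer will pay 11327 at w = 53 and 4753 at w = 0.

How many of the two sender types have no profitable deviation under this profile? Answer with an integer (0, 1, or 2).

1

Peach type: signal → 11327 − 172 × 53 = 2211; deviate to 0 → 4753. IC fails (2211 < 4753).
Lemon type: stay at 0 → 4753; mimic → 11327 − 478 × 53 = -14007. IC holds (4753 ≥ -14007).
1 of 2 constraints hold, so this profile is not an equilibrium.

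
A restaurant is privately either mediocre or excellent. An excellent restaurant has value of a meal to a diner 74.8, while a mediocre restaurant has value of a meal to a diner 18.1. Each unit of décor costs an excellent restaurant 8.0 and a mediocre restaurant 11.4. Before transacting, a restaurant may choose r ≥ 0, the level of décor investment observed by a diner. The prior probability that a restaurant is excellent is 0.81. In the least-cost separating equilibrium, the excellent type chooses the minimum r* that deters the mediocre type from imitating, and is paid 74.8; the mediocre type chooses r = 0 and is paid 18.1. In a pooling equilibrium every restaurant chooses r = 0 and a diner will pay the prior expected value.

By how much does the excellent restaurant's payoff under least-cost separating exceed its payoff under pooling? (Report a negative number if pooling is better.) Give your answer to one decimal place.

-29.0

Least-cost separating signal: r* solves 18.1 = 74.8 − 11.4·r*, so r* = (74.8 − 18.1)/11.4 ≈ 4.9737.
Excellent type's separating payoff: 74.8 − 8.0 × r* = 74.8 − 8.0 × (74.8 − 18.1)/11.4 = 74.8 − 453.6/11.4 ≈ 35.011.
Pooling payoff: 0.81 × 74.8 + 0.19 × 18.1 = 64.027.
Difference: 35.011 − 64.027 = -29.016, i.e. -29.0 to one decimal place.
The excellent type would prefer the pooling outcome.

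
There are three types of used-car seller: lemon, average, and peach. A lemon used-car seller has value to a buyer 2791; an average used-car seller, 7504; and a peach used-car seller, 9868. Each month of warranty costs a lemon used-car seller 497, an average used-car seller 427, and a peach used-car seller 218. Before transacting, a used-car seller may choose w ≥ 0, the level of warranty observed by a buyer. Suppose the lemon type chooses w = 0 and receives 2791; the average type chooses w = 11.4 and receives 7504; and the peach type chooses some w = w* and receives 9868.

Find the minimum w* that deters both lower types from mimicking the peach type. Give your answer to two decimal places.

16.94

Average type (on-path payoff 7504 − 427×11.4 = 2636.2) won't mimic when 2636.2 ≥ 9868 − 427·w*, i.e. w* ≥ 16.94.
Lemon type (on-path payoff 2791) won't mimic when 2791 ≥ 9868 − 497·w*, i.e. w* ≥ 14.24.
Both must hold, so w* = max(14.24, 16.94) = 16.94. The average type's constraint binds.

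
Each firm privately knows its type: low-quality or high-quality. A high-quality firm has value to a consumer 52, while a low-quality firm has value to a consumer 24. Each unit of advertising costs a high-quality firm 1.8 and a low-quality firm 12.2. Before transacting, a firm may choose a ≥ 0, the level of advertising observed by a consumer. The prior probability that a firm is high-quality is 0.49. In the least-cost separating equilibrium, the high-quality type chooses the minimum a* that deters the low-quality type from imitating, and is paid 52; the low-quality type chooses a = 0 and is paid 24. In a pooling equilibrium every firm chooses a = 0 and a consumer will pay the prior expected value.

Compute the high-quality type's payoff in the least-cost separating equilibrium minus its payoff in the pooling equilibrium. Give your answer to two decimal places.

Least-cost separating signal: a* solves 24 = 52 − 12.2·a*, so a* = (52 − 24)/12.2 ≈ 2.2951.
High-quality type's separating payoff: 52 − 1.8 × a* = 52 − 1.8 × (52 − 24)/12.2 = 52 − 50.4/12.2 ≈ 47.8689.
Pooling payoff: 0.49 × 52 + 0.51 × 24 = 37.72.
Difference: 47.8689 − 37.72 = 10.1489, i.e. 10.15 to two decimal places.
The high-quality type prefers to separate.

10.15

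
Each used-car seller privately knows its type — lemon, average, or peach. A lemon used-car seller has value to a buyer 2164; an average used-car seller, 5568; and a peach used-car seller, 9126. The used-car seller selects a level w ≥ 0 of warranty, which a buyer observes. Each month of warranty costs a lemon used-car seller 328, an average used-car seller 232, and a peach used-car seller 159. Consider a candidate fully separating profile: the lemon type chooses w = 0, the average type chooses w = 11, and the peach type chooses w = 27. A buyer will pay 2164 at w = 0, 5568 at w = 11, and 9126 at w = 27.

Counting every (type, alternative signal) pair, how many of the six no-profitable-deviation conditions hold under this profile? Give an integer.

Lemon (own payoff 2164): to w=11 gives 5568 − 328×11 = 1960 → no gain ✓; to w=27 gives 9126 − 328×27 = 270 → no gain ✓.
Average (own payoff 5568 − 232×11 = 3016): to w=0 gives 2164 → no gain ✓; to w=27 gives 9126 − 232×27 = 2862 → no gain ✓.
Peach (own payoff 9126 − 159×27 = 4833): to w=0 gives 2164 → no gain ✓; to w=11 gives 5568 − 159×11 = 3819 → no gain ✓.
6 of the 6 constraints hold; this profile is a separating equilibrium.

6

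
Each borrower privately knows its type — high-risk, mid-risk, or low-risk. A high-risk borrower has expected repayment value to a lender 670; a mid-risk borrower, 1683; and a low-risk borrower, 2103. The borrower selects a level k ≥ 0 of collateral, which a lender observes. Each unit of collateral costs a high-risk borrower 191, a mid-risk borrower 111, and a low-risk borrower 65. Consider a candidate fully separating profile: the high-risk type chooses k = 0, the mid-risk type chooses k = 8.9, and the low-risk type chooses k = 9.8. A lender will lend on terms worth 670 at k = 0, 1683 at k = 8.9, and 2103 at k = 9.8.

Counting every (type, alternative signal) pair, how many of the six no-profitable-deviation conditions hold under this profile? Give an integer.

High-risk (own payoff 670): to k=8.9 gives 1683 − 191×8.9 = -16.9 → no gain ✓; to k=9.8 gives 2103 − 191×9.8 = 231.2 → no gain ✓.
Mid-risk (own payoff 1683 − 111×8.9 = 695.1): to k=0 gives 670 → no gain ✓; to k=9.8 gives 2103 − 111×9.8 = 1015.2 → profitable ✗.
Low-risk (own payoff 2103 − 65×9.8 = 1466): to k=0 gives 670 → no gain ✓; to k=8.9 gives 1683 − 65×8.9 = 1104.5 → no gain ✓.
5 of the 6 constraints hold; not an equilibrium.

5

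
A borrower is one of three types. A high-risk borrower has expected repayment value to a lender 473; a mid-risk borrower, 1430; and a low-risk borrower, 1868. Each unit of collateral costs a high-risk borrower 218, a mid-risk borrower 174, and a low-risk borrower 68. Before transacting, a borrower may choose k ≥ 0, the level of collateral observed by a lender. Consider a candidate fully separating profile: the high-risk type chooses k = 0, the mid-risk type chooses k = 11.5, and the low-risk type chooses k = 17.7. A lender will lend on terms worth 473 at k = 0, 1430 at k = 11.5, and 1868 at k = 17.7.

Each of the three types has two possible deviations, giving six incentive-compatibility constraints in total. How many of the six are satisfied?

Low-risk (own payoff 1868 − 68×17.7 = 664.4): to k=0 gives 473 → no gain ✓; to k=11.5 gives 1430 − 68×11.5 = 648 → no gain ✓.
Mid-risk (own payoff 1430 − 174×11.5 = -571): to k=0 gives 473 → profitable ✗; to k=17.7 gives 1868 − 174×17.7 = -1211.8 → no gain ✓.
High-risk (own payoff 473): to k=11.5 gives 1430 − 218×11.5 = -1077 → no gain ✓; to k=17.7 gives 1868 − 218×17.7 = -1990.6 → no gain ✓.
5 of the 6 constraints hold; not an equilibrium.

5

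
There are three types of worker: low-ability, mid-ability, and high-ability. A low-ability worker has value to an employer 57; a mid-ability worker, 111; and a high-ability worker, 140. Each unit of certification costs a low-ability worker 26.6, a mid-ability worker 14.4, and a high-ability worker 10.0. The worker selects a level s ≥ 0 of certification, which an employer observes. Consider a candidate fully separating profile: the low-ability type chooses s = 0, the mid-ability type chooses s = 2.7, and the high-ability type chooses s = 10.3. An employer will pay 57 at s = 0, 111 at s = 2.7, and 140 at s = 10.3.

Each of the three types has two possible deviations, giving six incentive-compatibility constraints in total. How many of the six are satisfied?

4

High-ability (own payoff 140 − 10.0×10.3 = 37): to s=0 gives 57 → profitable ✗; to s=2.7 gives 111 − 10.0×2.7 = 84 → profitable ✗.
Low-ability (own payoff 57): to s=2.7 gives 111 − 26.6×2.7 = 39.18 → no gain ✓; to s=10.3 gives 140 − 26.6×10.3 = -133.98 → no gain ✓.
Mid-ability (own payoff 111 − 14.4×2.7 = 72.12): to s=0 gives 57 → no gain ✓; to s=10.3 gives 140 − 14.4×10.3 = -8.32 → no gain ✓.
4 of the 6 constraints hold; not an equilibrium.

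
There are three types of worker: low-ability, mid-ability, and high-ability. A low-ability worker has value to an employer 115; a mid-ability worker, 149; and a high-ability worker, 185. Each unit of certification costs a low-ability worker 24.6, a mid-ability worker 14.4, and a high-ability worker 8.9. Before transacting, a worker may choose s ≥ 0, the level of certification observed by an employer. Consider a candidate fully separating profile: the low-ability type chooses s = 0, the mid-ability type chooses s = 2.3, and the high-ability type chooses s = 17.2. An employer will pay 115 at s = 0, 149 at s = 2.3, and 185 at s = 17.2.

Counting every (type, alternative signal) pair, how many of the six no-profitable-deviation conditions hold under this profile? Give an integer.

4

Low-ability (own payoff 115): to s=2.3 gives 149 − 24.6×2.3 = 92.42 → no gain ✓; to s=17.2 gives 185 − 24.6×17.2 = -238.12 → no gain ✓.
Mid-ability (own payoff 149 − 14.4×2.3 = 115.88): to s=0 gives 115 → no gain ✓; to s=17.2 gives 185 − 14.4×17.2 = -62.68 → no gain ✓.
High-ability (own payoff 185 − 8.9×17.2 = 31.92): to s=0 gives 115 → profitable ✗; to s=2.3 gives 149 − 8.9×2.3 = 128.53 → profitable ✗.
4 of the 6 constraints hold; not an equilibrium.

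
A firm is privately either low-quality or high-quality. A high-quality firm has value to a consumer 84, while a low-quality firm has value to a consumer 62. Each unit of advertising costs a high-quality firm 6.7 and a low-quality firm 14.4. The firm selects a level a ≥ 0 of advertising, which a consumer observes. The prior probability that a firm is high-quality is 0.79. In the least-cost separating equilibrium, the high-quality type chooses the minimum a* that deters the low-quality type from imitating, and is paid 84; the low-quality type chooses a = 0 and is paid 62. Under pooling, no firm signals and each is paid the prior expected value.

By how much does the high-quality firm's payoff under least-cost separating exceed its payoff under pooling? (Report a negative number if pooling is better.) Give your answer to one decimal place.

-5.6

Least-cost separating signal: a* solves 62 = 84 − 14.4·a*, so a* = (84 − 62)/14.4 ≈ 1.5278.
High-quality type's separating payoff: 84 − 6.7 × a* = 84 − 6.7 × (84 − 62)/14.4 = 84 − 147.4/14.4 ≈ 73.764.
Pooling payoff: 0.79 × 84 + 0.21 × 62 = 79.38.
Difference: 73.764 − 79.38 = -5.616, i.e. -5.6 to one decimal place.
The high-quality type would prefer the pooling outcome.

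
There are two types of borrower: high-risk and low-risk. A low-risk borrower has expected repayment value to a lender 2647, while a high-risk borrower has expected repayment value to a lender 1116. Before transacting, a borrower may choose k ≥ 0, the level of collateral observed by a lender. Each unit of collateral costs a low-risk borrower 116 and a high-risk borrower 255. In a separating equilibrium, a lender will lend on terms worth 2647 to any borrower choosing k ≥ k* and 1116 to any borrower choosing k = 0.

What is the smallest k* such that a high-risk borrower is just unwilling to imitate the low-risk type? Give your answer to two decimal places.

6.00

A high-risk borrower choosing k = 0 receives 1116.
Imitating at k* instead would pay 2647 at cost 255·k*, netting 2647 − 255·k*.
Indifference: 1116 = 2647 − 255·k*, so k* = (2647 − 1116) / 255 ≈ 6.00.
This is the high-risk type's binding incentive-compatibility constraint; any k ≥ 6.00 sustains separation on that side.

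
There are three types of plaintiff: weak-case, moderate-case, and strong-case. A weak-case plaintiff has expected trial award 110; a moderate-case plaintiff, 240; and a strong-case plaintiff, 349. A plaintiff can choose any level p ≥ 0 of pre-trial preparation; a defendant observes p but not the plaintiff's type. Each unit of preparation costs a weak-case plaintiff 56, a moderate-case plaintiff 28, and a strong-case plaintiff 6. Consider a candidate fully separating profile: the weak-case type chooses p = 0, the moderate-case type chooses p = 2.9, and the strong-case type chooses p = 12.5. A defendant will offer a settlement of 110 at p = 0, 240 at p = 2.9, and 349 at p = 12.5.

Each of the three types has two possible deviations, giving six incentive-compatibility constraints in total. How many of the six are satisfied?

6

Weak-case (own payoff 110): to p=2.9 gives 240 − 56×2.9 = 77.6 → no gain ✓; to p=12.5 gives 349 − 56×12.5 = -351 → no gain ✓.
Strong-case (own payoff 349 − 6×12.5 = 274): to p=0 gives 110 → no gain ✓; to p=2.9 gives 240 − 6×2.9 = 222.6 → no gain ✓.
Moderate-case (own payoff 240 − 28×2.9 = 158.8): to p=0 gives 110 → no gain ✓; to p=12.5 gives 349 − 28×12.5 = -1 → no gain ✓.
6 of the 6 constraints hold; this profile is a separating equilibrium.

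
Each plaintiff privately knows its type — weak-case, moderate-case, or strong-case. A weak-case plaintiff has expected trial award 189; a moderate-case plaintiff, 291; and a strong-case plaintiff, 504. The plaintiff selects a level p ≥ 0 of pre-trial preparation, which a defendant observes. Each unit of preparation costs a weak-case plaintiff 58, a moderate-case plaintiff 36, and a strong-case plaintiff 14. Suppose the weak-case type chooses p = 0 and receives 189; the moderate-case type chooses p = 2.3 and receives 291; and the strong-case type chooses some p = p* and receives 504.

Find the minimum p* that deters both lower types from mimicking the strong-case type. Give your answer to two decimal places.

Moderate-case type (on-path payoff 291 − 36×2.3 = 208.2) won't mimic when 208.2 ≥ 504 − 36·p*, i.e. p* ≥ 8.22.
Weak-case type (on-path payoff 189) won't mimic when 189 ≥ 504 − 58·p*, i.e. p* ≥ 5.43.
Both must hold, so p* = max(5.43, 8.22) = 8.22. The moderate-case type's constraint binds.

8.22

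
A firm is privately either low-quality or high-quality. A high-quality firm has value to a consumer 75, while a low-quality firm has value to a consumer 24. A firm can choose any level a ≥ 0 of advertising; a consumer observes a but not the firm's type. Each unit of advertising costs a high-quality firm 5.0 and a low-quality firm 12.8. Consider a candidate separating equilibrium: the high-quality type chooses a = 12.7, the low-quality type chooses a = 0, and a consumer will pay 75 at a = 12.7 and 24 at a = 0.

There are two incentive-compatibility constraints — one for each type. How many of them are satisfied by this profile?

High-quality type: signal → 75 − 5.0 × 12.7 = 11.5; deviate to 0 → 24. IC fails (11.5 < 24).
Low-quality type: stay at 0 → 24; mimic → 75 − 12.8 × 12.7 = -87.56. IC holds (24 ≥ -87.56).
1 of 2 constraints hold, so this profile is not an equilibrium.

1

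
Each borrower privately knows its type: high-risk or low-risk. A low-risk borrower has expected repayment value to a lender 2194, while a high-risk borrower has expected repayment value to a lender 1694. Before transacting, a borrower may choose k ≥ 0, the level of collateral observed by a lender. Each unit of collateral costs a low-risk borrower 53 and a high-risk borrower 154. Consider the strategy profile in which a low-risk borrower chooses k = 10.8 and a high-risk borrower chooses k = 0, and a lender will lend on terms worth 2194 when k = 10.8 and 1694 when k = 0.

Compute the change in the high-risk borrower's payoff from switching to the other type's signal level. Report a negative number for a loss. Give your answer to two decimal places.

-1163.20

Playing k = 0 the high-risk borrower receives 1694.
Deviating to k = 10.8 brings payment 2194 at cost 154 × 10.8 = 1663.2, netting 530.8.
Gain from deviating: 530.8 − 1694 = -1163.20.
The gain is negative, so the high-risk type's incentive-compatibility constraint is satisfied.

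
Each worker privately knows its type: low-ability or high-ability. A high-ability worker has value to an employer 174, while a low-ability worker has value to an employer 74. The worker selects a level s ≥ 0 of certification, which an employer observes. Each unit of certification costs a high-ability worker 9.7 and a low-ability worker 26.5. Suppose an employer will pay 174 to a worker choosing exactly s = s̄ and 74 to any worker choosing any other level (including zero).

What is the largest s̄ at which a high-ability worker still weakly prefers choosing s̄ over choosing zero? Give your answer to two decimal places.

10.31

Choosing s̄ yields the high-ability type 174 − 9.7·s̄; choosing zero yields 74.
The high-ability type is indifferent at 174 − 9.7·s̄ = 74, i.e. s̄ = (174 − 74) / 9.7 ≈ 10.31.
For any s̄ above 10.31 the high-ability type would rather pool at zero, so separation collapses.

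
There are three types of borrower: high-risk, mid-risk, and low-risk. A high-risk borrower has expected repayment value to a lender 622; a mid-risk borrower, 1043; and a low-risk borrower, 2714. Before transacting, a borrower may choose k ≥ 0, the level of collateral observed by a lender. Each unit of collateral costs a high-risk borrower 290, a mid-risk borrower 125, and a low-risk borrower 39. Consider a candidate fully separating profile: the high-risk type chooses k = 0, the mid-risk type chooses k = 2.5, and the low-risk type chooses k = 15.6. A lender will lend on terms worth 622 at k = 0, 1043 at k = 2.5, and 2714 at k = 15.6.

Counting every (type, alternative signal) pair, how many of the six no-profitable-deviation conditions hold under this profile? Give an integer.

5

Low-risk (own payoff 2714 − 39×15.6 = 2105.6): to k=0 gives 622 → no gain ✓; to k=2.5 gives 1043 − 39×2.5 = 945.5 → no gain ✓.
Mid-risk (own payoff 1043 − 125×2.5 = 730.5): to k=0 gives 622 → no gain ✓; to k=15.6 gives 2714 − 125×15.6 = 764 → profitable ✗.
High-risk (own payoff 622): to k=2.5 gives 1043 − 290×2.5 = 318 → no gain ✓; to k=15.6 gives 2714 − 290×15.6 = -1810 → no gain ✓.
5 of the 6 constraints hold; not an equilibrium.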